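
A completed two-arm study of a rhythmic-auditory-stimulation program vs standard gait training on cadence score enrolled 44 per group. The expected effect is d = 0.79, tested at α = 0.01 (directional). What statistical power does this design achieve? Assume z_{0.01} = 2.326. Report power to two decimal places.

power ≈ 0.92

For two equal groups, power = Φ(d·√(n/2) − z_{α}).
d·√(n/2) = 0.79 × √(44/2) = 0.79 × 4.690 = 3.705.
z_β = 3.705 − 2.326 = 1.379.
Power = Φ(1.379) = 0.916.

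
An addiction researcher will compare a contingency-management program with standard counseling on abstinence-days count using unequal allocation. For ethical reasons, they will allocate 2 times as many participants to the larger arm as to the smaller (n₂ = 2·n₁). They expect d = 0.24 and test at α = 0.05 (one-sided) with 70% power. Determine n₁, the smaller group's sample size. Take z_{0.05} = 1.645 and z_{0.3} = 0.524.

n₁ = 123

With allocation ratio k = n₂/n₁ = 2, Var(x̄₁−x̄₂) = σ²(1/n₁ + 1/(k·n₁)) = σ²·(k+1)/(k·n₁).
So n₁ = (1 + 1/k)·((z_{α} + z_β)/d)² = 1.500 × (2.169/0.24)².
n₁ = 1.500 × 81.68 = 122.5.
Round up: n₁ = 123, giving n₂ = 2 × 123 = 246.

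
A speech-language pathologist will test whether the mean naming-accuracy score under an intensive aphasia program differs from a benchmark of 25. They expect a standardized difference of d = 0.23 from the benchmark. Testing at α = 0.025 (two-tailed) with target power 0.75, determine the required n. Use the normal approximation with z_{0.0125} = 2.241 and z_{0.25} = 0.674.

For a one-sample test: n = ((z_{α/2} + z_β) / d)².
z_{α/2} + z_β = 2.241 + 0.674 = 2.915.
n = (2.915 / 0.23)² = 12.674² = 160.63.
Round up.

n = 161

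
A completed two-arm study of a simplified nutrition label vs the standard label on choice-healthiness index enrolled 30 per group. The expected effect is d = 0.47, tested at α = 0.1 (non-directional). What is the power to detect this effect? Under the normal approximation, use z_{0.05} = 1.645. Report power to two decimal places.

For two equal groups, power = Φ(d·√(n/2) − z_{α/2}).
d·√(n/2) = 0.47 × √(30/2) = 0.47 × 3.873 = 1.820.
z_β = 1.820 − 1.645 = 0.175.
Power = Φ(0.175) = 0.570.

power ≈ 0.57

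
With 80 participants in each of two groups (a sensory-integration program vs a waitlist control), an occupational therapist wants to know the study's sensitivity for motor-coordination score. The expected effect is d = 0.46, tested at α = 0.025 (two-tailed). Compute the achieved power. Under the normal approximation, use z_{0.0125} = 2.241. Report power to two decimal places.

power ≈ 0.75

For two equal groups, power = Φ(d·√(n/2) − z_{α/2}).
d·√(n/2) = 0.46 × √(80/2) = 0.46 × 6.325 = 2.909.
z_β = 2.909 − 2.241 = 0.668.
Power = Φ(0.668) = 0.748.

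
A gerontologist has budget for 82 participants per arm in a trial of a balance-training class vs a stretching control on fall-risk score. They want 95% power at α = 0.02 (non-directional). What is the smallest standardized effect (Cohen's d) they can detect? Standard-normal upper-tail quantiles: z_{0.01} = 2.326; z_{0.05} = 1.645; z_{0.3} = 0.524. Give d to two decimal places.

For two independent groups of n = 82 each: d_min = (z_{α/2} + z_β)·√(2/n).
z-sum = 2.326 + 1.645 = 3.971.
d_min = 3.971 × √(2/82) = 3.971 × 0.1562 = 0.620.

d_min ≈ 0.62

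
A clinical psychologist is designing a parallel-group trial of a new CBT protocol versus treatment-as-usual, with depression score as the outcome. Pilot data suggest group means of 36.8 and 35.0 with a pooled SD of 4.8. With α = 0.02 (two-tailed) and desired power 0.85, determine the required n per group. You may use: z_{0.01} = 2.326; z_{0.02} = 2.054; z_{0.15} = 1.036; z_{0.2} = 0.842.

Cohen's d = |M₁ − M₂| / SD_pooled = |36.8 − 35.0| / 4.8 = 1.8 / 4.8 = 0.375.
For two independent groups with equal n: n = 2·((z_{α/2} + z_β) / d)².
z_{α/2} + z_β = 2.326 + 1.036 = 3.362.
n = 2 × (3.362 / 0.375)² = 2 × 8.965² = 2 × 80.38 = 160.8.
Round up to the next whole participant.

n = 161 per group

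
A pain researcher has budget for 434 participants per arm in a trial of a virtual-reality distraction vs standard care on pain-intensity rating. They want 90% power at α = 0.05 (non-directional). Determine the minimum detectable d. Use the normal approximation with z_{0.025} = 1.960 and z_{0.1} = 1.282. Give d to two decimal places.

d_min ≈ 0.22

For two independent groups of n = 434 each: d_min = (z_{α/2} + z_β)·√(2/n).
z-sum = 1.960 + 1.282 = 3.242.
d_min = 3.242 × √(2/434) = 3.242 × 0.0679 = 0.220.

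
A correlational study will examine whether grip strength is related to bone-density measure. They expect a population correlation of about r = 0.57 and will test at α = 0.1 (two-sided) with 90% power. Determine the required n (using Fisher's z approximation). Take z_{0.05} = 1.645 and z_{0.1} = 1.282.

Fisher's z: C = ½·ln((1+r)/(1−r)) = ½·ln(3.6512) = 0.6475.
n = ((z_{α/2} + z_β)/C)² + 3.
(1.645 + 1.282) / 0.6475 = 2.927 / 0.6475 = 4.520.
n = 4.520² + 3 = 20.43 + 3 = 23.4.
Round up.

n = 24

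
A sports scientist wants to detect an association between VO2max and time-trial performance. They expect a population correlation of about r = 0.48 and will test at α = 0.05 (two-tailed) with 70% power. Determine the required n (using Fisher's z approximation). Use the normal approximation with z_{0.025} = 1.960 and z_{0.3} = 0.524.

Fisher's z: C = ½·ln((1+r)/(1−r)) = ½·ln(2.8462) = 0.5230.
n = ((z_{α/2} + z_β)/C)² + 3.
(1.960 + 0.524) / 0.5230 = 2.484 / 0.5230 = 4.750.
n = 4.750² + 3 = 22.56 + 3 = 25.6.
Round up.

n = 26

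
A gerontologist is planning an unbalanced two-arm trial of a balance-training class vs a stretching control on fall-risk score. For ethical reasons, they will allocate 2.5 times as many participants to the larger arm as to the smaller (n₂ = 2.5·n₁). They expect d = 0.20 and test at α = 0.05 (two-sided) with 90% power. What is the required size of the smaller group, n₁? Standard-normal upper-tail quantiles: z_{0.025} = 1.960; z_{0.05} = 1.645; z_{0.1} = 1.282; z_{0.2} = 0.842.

With allocation ratio k = n₂/n₁ = 2.5, Var(x̄₁−x̄₂) = σ²(1/n₁ + 1/(k·n₁)) = σ²·(k+1)/(k·n₁).
So n₁ = (1 + 1/k)·((z_{α/2} + z_β)/d)² = 1.400 × (3.242/0.20)².
n₁ = 1.400 × 262.76 = 367.9.
Round up: n₁ = 368, giving n₂ = 2.5 × 368 = 920.

n₁ = 368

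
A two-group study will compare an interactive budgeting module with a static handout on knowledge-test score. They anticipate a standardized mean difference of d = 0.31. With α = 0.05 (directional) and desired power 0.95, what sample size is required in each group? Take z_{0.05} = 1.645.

For two independent groups with equal n: n = 2·((z_{α} + z_β) / d)².
z_{α} + z_β = 1.645 + 1.645 = 3.290.
n = 2 × (3.290 / 0.31)² = 2 × 10.613² = 2 × 112.63 = 225.3.
Round up to the next whole participant.

n = 226 per group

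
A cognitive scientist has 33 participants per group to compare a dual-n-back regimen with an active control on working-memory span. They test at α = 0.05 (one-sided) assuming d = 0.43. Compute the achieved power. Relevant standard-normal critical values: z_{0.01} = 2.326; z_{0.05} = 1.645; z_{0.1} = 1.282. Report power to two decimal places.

For two equal groups, power = Φ(d·√(n/2) − z_{α}).
d·√(n/2) = 0.43 × √(33/2) = 0.43 × 4.062 = 1.747.
z_β = 1.747 − 1.645 = 0.102.
Power = Φ(0.102) = 0.540.

power ≈ 0.54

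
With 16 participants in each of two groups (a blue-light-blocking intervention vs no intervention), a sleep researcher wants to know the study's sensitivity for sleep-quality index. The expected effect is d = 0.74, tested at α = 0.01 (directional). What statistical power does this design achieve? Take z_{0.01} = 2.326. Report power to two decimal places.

power ≈ 0.41

For two equal groups, power = Φ(d·√(n/2) − z_{α}).
d·√(n/2) = 0.74 × √(16/2) = 0.74 × 2.828 = 2.093.
z_β = 2.093 − 2.326 = -0.233.
Power = Φ(-0.233) = 0.408.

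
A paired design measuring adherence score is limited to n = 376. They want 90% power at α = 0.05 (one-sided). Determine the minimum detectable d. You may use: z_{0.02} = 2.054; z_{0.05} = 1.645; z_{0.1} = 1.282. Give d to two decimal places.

d_min ≈ 0.15

For a single sample (or paired design) of n = 376: d_min = (z_{α} + z_β)/√n.
z-sum = 1.645 + 1.282 = 2.927.
d_min = 2.927 / √376 = 2.927 / 19.391 = 0.151.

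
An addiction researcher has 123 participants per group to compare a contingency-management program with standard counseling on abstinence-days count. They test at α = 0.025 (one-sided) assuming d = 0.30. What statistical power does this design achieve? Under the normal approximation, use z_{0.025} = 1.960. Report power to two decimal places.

power ≈ 0.65

For two equal groups, power = Φ(d·√(n/2) − z_{α}).
d·√(n/2) = 0.30 × √(123/2) = 0.30 × 7.842 = 2.353.
z_β = 2.353 − 1.960 = 0.393.
Power = Φ(0.393) = 0.653.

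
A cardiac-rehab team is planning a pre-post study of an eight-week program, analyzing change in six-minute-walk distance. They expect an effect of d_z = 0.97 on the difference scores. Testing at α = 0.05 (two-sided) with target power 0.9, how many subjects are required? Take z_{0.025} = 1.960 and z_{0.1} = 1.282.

For a paired (one-sample on differences) test: n = ((z_{α/2} + z_β) / d)².
z_{α/2} + z_β = 1.960 + 1.282 = 3.242.
n = (3.242 / 0.97)² = 3.342² = 11.17.
Round up.

n = 12 pairs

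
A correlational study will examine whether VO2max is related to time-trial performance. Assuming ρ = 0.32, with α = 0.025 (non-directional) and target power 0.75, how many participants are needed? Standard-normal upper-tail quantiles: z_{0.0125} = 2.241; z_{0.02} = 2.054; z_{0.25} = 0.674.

Fisher's z: C = ½·ln((1+r)/(1−r)) = ½·ln(1.9412) = 0.3316.
n = ((z_{α/2} + z_β)/C)² + 3.
(2.241 + 0.674) / 0.3316 = 2.915 / 0.3316 = 8.791.
n = 8.791² + 3 = 77.28 + 3 = 80.3.
Round up.

n = 81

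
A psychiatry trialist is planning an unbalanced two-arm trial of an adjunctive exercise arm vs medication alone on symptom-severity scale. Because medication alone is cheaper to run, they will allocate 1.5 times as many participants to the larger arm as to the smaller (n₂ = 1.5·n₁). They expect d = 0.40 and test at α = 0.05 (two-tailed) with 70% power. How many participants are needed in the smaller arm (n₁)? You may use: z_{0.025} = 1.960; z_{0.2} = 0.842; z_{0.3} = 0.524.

n₁ = 65

With allocation ratio k = n₂/n₁ = 1.5, Var(x̄₁−x̄₂) = σ²(1/n₁ + 1/(k·n₁)) = σ²·(k+1)/(k·n₁).
So n₁ = (1 + 1/k)·((z_{α/2} + z_β)/d)² = 1.667 × (2.484/0.40)².
n₁ = 1.667 × 38.56 = 64.3.
Round up: n₁ = 65, giving n₂ = ⌈1.5 × 65⌉ = ⌈97.5⌉ = 98.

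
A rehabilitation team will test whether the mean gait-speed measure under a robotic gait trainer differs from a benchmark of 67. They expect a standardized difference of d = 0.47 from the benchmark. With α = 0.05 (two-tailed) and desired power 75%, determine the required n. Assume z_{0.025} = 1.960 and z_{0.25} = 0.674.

n = 32

For a one-sample test: n = ((z_{α/2} + z_β) / d)².
z_{α/2} + z_β = 1.960 + 0.674 = 2.634.
n = (2.634 / 0.47)² = 5.604² = 31.41.
Round up.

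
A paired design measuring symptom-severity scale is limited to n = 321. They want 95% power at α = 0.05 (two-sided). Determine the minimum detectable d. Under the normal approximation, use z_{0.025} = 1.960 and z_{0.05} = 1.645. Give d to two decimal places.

For a single sample (or paired design) of n = 321: d_min = (z_{α/2} + z_β)/√n.
z-sum = 1.960 + 1.645 = 3.605.
d_min = 3.605 / √321 = 3.605 / 17.916 = 0.201.

d_min ≈ 0.20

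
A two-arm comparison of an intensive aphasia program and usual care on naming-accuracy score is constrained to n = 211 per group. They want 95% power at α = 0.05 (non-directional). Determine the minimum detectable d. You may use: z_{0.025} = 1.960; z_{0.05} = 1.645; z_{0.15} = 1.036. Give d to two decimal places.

For two independent groups of n = 211 each: d_min = (z_{α/2} + z_β)·√(2/n).
z-sum = 1.960 + 1.645 = 3.605.
d_min = 3.605 × √(2/211) = 3.605 × 0.0974 = 0.351.

d_min ≈ 0.35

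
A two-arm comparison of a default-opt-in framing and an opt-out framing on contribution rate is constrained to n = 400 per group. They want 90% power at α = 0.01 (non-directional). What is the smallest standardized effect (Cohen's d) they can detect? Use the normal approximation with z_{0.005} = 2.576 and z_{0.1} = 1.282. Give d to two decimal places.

For two independent groups of n = 400 each: d_min = (z_{α/2} + z_β)·√(2/n).
z-sum = 2.576 + 1.282 = 3.858.
d_min = 3.858 × √(2/400) = 3.858 × 0.0707 = 0.273.

d_min ≈ 0.27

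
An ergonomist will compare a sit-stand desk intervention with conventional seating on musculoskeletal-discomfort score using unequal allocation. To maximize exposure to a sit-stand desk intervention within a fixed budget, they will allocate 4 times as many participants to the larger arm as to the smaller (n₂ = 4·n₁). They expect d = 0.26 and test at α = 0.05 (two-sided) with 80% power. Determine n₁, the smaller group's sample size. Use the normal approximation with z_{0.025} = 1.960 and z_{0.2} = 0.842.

With allocation ratio k = n₂/n₁ = 4, Var(x̄₁−x̄₂) = σ²(1/n₁ + 1/(k·n₁)) = σ²·(k+1)/(k·n₁).
So n₁ = (1 + 1/k)·((z_{α/2} + z_β)/d)² = 1.250 × (2.802/0.26)².
n₁ = 1.250 × 116.14 = 145.2.
Round up: n₁ = 146, giving n₂ = 4 × 146 = 584.

n₁ = 146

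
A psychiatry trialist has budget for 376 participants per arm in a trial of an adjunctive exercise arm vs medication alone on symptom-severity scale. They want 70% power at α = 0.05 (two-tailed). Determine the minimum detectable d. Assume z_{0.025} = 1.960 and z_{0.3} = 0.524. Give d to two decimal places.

d_min ≈ 0.18

For two independent groups of n = 376 each: d_min = (z_{α/2} + z_β)·√(2/n).
z-sum = 1.960 + 0.524 = 2.484.
d_min = 2.484 × √(2/376) = 2.484 × 0.0729 = 0.181.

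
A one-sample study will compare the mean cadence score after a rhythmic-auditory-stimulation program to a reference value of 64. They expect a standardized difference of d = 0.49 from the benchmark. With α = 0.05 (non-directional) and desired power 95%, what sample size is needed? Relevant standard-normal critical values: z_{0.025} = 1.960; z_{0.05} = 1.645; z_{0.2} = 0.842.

For a one-sample test: n = ((z_{α/2} + z_β) / d)².
z_{α/2} + z_β = 1.960 + 1.645 = 3.605.
n = (3.605 / 0.49)² = 7.357² = 54.13.
Round up.

n = 55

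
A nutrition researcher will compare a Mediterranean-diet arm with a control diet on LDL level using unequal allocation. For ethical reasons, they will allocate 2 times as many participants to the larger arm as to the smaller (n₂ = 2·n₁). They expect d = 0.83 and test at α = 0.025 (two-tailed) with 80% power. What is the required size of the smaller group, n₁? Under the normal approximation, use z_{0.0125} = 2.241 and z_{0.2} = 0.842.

n₁ = 21

With allocation ratio k = n₂/n₁ = 2, Var(x̄₁−x̄₂) = σ²(1/n₁ + 1/(k·n₁)) = σ²·(k+1)/(k·n₁).
So n₁ = (1 + 1/k)·((z_{α/2} + z_β)/d)² = 1.500 × (3.083/0.83)².
n₁ = 1.500 × 13.80 = 20.7.
Round up: n₁ = 21, giving n₂ = 2 × 21 = 42.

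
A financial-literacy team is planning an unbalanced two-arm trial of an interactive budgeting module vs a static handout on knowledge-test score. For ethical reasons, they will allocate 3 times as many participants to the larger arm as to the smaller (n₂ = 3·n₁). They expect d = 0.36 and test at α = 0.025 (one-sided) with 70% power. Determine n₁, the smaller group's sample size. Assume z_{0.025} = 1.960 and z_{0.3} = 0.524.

n₁ = 64

With allocation ratio k = n₂/n₁ = 3, Var(x̄₁−x̄₂) = σ²(1/n₁ + 1/(k·n₁)) = σ²·(k+1)/(k·n₁).
So n₁ = (1 + 1/k)·((z_{α} + z_β)/d)² = 1.333 × (2.484/0.36)².
n₁ = 1.333 × 47.61 = 63.5.
Round up: n₁ = 64, giving n₂ = 3 × 64 = 192.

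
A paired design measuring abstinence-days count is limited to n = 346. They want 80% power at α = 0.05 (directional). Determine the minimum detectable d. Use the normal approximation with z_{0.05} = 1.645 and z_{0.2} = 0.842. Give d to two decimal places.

For a single sample (or paired design) of n = 346: d_min = (z_{α} + z_β)/√n.
z-sum = 1.645 + 0.842 = 2.487.
d_min = 2.487 / √346 = 2.487 / 18.601 = 0.134.

d_min ≈ 0.13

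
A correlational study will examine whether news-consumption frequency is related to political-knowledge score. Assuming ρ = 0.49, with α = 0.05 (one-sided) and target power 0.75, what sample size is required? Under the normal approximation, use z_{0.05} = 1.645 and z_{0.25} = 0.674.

n = 22

Fisher's z: C = ½·ln((1+r)/(1−r)) = ½·ln(2.9216) = 0.5361.
n = ((z_{α} + z_β)/C)² + 3.
(1.645 + 0.674) / 0.5361 = 2.319 / 0.5361 = 4.326.
n = 4.326² + 3 = 18.71 + 3 = 21.7.
Round up.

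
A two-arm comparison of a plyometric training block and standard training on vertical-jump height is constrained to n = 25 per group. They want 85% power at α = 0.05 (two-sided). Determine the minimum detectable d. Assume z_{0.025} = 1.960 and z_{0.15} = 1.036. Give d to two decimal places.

For two independent groups of n = 25 each: d_min = (z_{α/2} + z_β)·√(2/n).
z-sum = 1.960 + 1.036 = 2.996.
d_min = 2.996 × √(2/25) = 2.996 × 0.2828 = 0.847.

d_min ≈ 0.85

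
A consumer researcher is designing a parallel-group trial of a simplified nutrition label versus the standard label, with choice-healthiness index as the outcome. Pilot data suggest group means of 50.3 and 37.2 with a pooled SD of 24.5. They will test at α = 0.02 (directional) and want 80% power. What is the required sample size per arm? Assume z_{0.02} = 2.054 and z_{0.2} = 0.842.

Cohen's d = |M₁ − M₂| / SD_pooled = |50.3 − 37.2| / 24.5 = 13.1 / 24.5 = 0.535.
For two independent groups with equal n: n = 2·((z_{α} + z_β) / d)².
z_{α} + z_β = 2.054 + 0.842 = 2.896.
n = 2 × (2.896 / 0.535)² = 2 × 5.413² = 2 × 29.30 = 58.6.
Round up to the next whole participant.

n = 59 per group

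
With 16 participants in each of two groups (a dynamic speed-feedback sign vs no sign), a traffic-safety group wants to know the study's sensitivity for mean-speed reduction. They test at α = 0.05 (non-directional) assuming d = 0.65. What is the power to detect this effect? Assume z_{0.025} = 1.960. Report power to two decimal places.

power ≈ 0.45

For two equal groups, power = Φ(d·√(n/2) − z_{α/2}).
d·√(n/2) = 0.65 × √(16/2) = 0.65 × 2.828 = 1.838.
z_β = 1.838 − 1.960 = -0.122.
Power = Φ(-0.122) = 0.452.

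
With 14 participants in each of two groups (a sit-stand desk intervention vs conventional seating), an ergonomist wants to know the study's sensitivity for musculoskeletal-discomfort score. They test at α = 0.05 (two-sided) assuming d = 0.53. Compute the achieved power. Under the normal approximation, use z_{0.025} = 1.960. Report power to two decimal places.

power ≈ 0.29

For two equal groups, power = Φ(d·√(n/2) − z_{α/2}).
d·√(n/2) = 0.53 × √(14/2) = 0.53 × 2.646 = 1.402.
z_β = 1.402 − 1.960 = -0.558.
Power = Φ(-0.558) = 0.289.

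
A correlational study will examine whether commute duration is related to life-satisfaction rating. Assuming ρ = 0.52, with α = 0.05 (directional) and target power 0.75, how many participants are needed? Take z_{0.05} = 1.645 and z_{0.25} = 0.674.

n = 20

Fisher's z: C = ½·ln((1+r)/(1−r)) = ½·ln(3.1667) = 0.5763.
n = ((z_{α} + z_β)/C)² + 3.
(1.645 + 0.674) / 0.5763 = 2.319 / 0.5763 = 4.024.
n = 4.024² + 3 = 16.19 + 3 = 19.2.
Round up.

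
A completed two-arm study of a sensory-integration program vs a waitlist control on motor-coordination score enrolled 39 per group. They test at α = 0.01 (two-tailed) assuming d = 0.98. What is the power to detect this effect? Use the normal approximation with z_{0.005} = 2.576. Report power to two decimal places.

For two equal groups, power = Φ(d·√(n/2) − z_{α/2}).
d·√(n/2) = 0.98 × √(39/2) = 0.98 × 4.416 = 4.328.
z_β = 4.328 − 2.576 = 1.752.
Power = Φ(1.752) = 0.960.

power ≈ 0.96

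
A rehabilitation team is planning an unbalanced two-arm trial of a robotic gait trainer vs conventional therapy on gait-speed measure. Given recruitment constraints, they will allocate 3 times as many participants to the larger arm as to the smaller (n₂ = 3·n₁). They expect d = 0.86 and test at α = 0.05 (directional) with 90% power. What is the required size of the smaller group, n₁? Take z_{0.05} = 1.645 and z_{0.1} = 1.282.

With allocation ratio k = n₂/n₁ = 3, Var(x̄₁−x̄₂) = σ²(1/n₁ + 1/(k·n₁)) = σ²·(k+1)/(k·n₁).
So n₁ = (1 + 1/k)·((z_{α} + z_β)/d)² = 1.333 × (2.927/0.86)².
n₁ = 1.333 × 11.58 = 15.4.
Round up: n₁ = 16, giving n₂ = 3 × 16 = 48.

n₁ = 16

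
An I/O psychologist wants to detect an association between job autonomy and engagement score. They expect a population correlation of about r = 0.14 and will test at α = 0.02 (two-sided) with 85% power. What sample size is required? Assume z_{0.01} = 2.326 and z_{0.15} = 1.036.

Fisher's z: C = ½·ln((1+r)/(1−r)) = ½·ln(1.3256) = 0.1409.
n = ((z_{α/2} + z_β)/C)² + 3.
(2.326 + 1.036) / 0.1409 = 3.362 / 0.1409 = 23.861.
n = 23.861² + 3 = 569.34 + 3 = 572.3.
Round up.

n = 573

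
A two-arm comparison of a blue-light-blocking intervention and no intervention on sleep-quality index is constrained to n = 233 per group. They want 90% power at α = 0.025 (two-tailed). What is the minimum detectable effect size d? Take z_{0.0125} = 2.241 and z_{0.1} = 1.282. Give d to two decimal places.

d_min ≈ 0.33

For two independent groups of n = 233 each: d_min = (z_{α/2} + z_β)·√(2/n).
z-sum = 2.241 + 1.282 = 3.523.
d_min = 3.523 × √(2/233) = 3.523 × 0.0926 = 0.326.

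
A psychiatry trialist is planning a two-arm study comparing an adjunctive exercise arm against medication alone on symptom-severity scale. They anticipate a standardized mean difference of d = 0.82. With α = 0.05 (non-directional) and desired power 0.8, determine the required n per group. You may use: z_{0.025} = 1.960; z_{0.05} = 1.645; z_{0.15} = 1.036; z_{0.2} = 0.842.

For two independent groups with equal n: n = 2·((z_{α/2} + z_β) / d)².
z_{α/2} + z_β = 1.960 + 0.842 = 2.802.
n = 2 × (2.802 / 0.82)² = 2 × 3.417² = 2 × 11.68 = 23.4.
Round up to the next whole participant.

n = 24 per group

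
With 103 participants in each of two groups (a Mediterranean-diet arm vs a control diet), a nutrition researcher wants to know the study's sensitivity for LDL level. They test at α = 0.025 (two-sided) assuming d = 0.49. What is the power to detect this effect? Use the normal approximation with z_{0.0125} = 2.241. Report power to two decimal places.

power ≈ 0.90

For two equal groups, power = Φ(d·√(n/2) − z_{α/2}).
d·√(n/2) = 0.49 × √(103/2) = 0.49 × 7.176 = 3.516.
z_β = 3.516 − 2.241 = 1.275.
Power = Φ(1.275) = 0.899.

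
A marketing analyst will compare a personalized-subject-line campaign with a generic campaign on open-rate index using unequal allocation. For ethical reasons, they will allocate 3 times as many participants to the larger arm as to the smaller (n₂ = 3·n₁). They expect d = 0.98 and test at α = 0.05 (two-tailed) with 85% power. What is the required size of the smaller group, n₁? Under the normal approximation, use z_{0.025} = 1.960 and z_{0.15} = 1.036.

n₁ = 13

With allocation ratio k = n₂/n₁ = 3, Var(x̄₁−x̄₂) = σ²(1/n₁ + 1/(k·n₁)) = σ²·(k+1)/(k·n₁).
So n₁ = (1 + 1/k)·((z_{α/2} + z_β)/d)² = 1.333 × (2.996/0.98)².
n₁ = 1.333 × 9.35 = 12.5.
Round up: n₁ = 13, giving n₂ = 3 × 13 = 39.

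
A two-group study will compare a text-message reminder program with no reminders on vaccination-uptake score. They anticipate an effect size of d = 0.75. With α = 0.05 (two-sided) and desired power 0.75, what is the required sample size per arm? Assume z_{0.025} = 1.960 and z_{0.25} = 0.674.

n = 25 per group

For two independent groups with equal n: n = 2·((z_{α/2} + z_β) / d)².
z_{α/2} + z_β = 1.960 + 0.674 = 2.634.
n = 2 × (2.634 / 0.75)² = 2 × 3.512² = 2 × 12.33 = 24.7.
Round up to the next whole participant.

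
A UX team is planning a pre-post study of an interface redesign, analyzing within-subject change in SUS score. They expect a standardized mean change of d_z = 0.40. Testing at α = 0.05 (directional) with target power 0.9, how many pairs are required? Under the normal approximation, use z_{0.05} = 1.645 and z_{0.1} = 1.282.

n = 54 pairs

For a paired (one-sample on differences) test: n = ((z_{α} + z_β) / d)².
z_{α} + z_β = 1.645 + 1.282 = 2.927.
n = (2.927 / 0.40)² = 7.317² = 53.55.
Round up.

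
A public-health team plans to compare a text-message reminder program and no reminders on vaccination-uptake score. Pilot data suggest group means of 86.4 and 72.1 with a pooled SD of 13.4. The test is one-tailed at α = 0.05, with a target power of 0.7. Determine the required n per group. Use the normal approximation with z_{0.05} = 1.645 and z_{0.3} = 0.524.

n = 9 per group

Cohen's d = |M₁ − M₂| / SD_pooled = |86.4 − 72.1| / 13.4 = 14.3 / 13.4 = 1.067.
For two independent groups with equal n: n = 2·((z_{α} + z_β) / d)².
z_{α} + z_β = 1.645 + 0.524 = 2.169.
n = 2 × (2.169 / 1.067)² = 2 × 2.033² = 2 × 4.13 = 8.3.
Round up to the next whole participant.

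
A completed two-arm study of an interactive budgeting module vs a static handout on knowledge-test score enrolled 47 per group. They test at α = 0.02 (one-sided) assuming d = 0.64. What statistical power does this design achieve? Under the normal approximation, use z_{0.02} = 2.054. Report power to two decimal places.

For two equal groups, power = Φ(d·√(n/2) − z_{α}).
d·√(n/2) = 0.64 × √(47/2) = 0.64 × 4.848 = 3.103.
z_β = 3.103 − 2.054 = 1.049.
Power = Φ(1.049) = 0.853.

power ≈ 0.85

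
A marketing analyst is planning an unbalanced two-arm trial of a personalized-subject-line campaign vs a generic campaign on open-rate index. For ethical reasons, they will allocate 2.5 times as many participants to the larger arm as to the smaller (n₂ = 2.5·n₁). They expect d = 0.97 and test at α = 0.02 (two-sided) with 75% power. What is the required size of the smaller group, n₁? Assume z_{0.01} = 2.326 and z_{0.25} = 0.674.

With allocation ratio k = n₂/n₁ = 2.5, Var(x̄₁−x̄₂) = σ²(1/n₁ + 1/(k·n₁)) = σ²·(k+1)/(k·n₁).
So n₁ = (1 + 1/k)·((z_{α/2} + z_β)/d)² = 1.400 × (3.000/0.97)².
n₁ = 1.400 × 9.57 = 13.4.
Round up: n₁ = 14, giving n₂ = 2.5 × 14 = 35.

n₁ = 14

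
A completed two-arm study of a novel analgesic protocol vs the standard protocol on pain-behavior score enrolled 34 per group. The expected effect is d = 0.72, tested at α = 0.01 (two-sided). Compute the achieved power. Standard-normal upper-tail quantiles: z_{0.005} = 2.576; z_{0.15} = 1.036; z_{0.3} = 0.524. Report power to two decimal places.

power ≈ 0.65

For two equal groups, power = Φ(d·√(n/2) − z_{α/2}).
d·√(n/2) = 0.72 × √(34/2) = 0.72 × 4.123 = 2.969.
z_β = 2.969 − 2.576 = 0.393.
Power = Φ(0.393) = 0.653.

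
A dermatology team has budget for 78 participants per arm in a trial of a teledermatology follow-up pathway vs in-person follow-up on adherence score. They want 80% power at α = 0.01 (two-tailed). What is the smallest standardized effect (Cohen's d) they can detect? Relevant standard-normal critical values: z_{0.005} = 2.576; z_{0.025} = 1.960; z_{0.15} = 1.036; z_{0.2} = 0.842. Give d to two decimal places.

d_min ≈ 0.55

For two independent groups of n = 78 each: d_min = (z_{α/2} + z_β)·√(2/n).
z-sum = 2.576 + 0.842 = 3.418.
d_min = 3.418 × √(2/78) = 3.418 × 0.1601 = 0.547.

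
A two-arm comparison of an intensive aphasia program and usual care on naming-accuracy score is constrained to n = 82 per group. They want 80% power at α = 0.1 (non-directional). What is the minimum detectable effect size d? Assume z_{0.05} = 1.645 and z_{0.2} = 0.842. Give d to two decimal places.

For two independent groups of n = 82 each: d_min = (z_{α/2} + z_β)·√(2/n).
z-sum = 1.645 + 0.842 = 2.487.
d_min = 2.487 × √(2/82) = 2.487 × 0.1562 = 0.388.

d_min ≈ 0.39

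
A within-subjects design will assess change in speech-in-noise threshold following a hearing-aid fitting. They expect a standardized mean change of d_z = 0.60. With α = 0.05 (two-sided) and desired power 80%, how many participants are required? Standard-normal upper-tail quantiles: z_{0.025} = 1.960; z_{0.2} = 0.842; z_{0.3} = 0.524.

n = 22 pairs

For a paired (one-sample on differences) test: n = ((z_{α/2} + z_β) / d)².
z_{α/2} + z_β = 1.960 + 0.842 = 2.802.
n = (2.802 / 0.60)² = 4.670² = 21.81.
Round up.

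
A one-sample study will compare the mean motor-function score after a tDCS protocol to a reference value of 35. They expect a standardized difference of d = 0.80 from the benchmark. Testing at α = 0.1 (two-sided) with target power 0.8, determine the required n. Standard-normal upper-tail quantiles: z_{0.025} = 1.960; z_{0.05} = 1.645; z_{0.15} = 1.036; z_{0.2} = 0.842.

n = 10

For a one-sample test: n = ((z_{α/2} + z_β) / d)².
z_{α/2} + z_β = 1.645 + 0.842 = 2.487.
n = (2.487 / 0.80)² = 3.109² = 9.66.
Round up.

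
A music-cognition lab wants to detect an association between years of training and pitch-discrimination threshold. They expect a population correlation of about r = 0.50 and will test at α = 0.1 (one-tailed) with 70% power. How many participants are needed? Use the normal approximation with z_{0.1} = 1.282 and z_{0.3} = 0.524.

n = 14

Fisher's z: C = ½·ln((1+r)/(1−r)) = ½·ln(3.0000) = 0.5493.
n = ((z_{α} + z_β)/C)² + 3.
(1.282 + 0.524) / 0.5493 = 1.806 / 0.5493 = 3.288.
n = 3.288² + 3 = 10.81 + 3 = 13.8.
Round up.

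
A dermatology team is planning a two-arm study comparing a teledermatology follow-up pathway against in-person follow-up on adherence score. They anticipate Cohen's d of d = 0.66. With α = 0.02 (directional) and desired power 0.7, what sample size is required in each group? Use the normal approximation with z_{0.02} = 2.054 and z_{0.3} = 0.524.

For two independent groups with equal n: n = 2·((z_{α} + z_β) / d)².
z_{α} + z_β = 2.054 + 0.524 = 2.578.
n = 2 × (2.578 / 0.66)² = 2 × 3.906² = 2 × 15.26 = 30.5.
Round up to the next whole participant.

n = 31 per group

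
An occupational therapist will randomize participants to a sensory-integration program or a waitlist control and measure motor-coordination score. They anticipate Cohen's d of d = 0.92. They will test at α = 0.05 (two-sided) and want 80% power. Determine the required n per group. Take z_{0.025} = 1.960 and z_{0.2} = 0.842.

For two independent groups with equal n: n = 2·((z_{α/2} + z_β) / d)².
z_{α/2} + z_β = 1.960 + 0.842 = 2.802.
n = 2 × (2.802 / 0.92)² = 2 × 3.046² = 2 × 9.28 = 18.6.
Round up to the next whole participant.

n = 19 per group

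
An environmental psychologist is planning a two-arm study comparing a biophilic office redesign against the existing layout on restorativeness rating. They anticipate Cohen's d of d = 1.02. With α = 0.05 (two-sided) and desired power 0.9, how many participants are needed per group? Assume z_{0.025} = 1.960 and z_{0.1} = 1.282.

For two independent groups with equal n: n = 2·((z_{α/2} + z_β) / d)².
z_{α/2} + z_β = 1.960 + 1.282 = 3.242.
n = 2 × (3.242 / 1.02)² = 2 × 3.178² = 2 × 10.10 = 20.2.
Round up to the next whole participant.

n = 21 per group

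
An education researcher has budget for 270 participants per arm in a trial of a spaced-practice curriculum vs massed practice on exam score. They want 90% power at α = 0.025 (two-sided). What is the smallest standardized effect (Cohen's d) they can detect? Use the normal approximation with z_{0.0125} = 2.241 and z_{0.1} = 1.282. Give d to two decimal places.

d_min ≈ 0.30

For two independent groups of n = 270 each: d_min = (z_{α/2} + z_β)·√(2/n).
z-sum = 2.241 + 1.282 = 3.523.
d_min = 3.523 × √(2/270) = 3.523 × 0.0861 = 0.303.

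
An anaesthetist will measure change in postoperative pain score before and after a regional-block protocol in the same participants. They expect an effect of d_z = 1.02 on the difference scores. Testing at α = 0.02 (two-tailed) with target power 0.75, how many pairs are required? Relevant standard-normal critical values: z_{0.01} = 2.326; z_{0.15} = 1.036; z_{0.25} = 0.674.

n = 9 pairs

For a paired (one-sample on differences) test: n = ((z_{α/2} + z_β) / d)².
z_{α/2} + z_β = 2.326 + 0.674 = 3.000.
n = (3.000 / 1.02)² = 2.941² = 8.65.
Round up.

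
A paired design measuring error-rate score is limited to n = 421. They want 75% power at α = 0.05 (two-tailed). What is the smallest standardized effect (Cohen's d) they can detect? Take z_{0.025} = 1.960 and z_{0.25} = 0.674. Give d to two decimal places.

For a single sample (or paired design) of n = 421: d_min = (z_{α/2} + z_β)/√n.
z-sum = 1.960 + 0.674 = 2.634.
d_min = 2.634 / √421 = 2.634 / 20.518 = 0.128.

d_min ≈ 0.13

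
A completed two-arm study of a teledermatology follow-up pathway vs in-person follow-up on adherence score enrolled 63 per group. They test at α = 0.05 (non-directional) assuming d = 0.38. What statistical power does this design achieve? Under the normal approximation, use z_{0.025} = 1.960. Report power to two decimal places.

power ≈ 0.57

For two equal groups, power = Φ(d·√(n/2) − z_{α/2}).
d·√(n/2) = 0.38 × √(63/2) = 0.38 × 5.612 = 2.133.
z_β = 2.133 − 1.960 = 0.173.
Power = Φ(0.173) = 0.569.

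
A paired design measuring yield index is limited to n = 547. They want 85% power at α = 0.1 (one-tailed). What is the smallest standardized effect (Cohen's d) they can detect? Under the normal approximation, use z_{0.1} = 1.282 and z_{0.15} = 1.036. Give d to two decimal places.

For a single sample (or paired design) of n = 547: d_min = (z_{α} + z_β)/√n.
z-sum = 1.282 + 1.036 = 2.318.
d_min = 2.318 / √547 = 2.318 / 23.388 = 0.099.

d_min ≈ 0.10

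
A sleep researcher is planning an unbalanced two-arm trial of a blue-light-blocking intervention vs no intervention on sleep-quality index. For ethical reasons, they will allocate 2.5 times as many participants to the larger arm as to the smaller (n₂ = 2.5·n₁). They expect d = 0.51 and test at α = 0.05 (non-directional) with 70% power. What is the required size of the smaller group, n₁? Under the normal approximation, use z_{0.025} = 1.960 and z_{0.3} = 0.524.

With allocation ratio k = n₂/n₁ = 2.5, Var(x̄₁−x̄₂) = σ²(1/n₁ + 1/(k·n₁)) = σ²·(k+1)/(k·n₁).
So n₁ = (1 + 1/k)·((z_{α/2} + z_β)/d)² = 1.400 × (2.484/0.51)².
n₁ = 1.400 × 23.72 = 33.2.
Round up: n₁ = 34, giving n₂ = 2.5 × 34 = 85.

n₁ = 34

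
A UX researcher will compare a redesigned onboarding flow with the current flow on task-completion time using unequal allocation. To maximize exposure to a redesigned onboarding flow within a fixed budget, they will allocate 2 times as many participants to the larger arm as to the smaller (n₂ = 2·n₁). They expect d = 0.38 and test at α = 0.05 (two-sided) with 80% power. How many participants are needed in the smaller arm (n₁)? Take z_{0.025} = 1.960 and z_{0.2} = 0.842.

n₁ = 82

With allocation ratio k = n₂/n₁ = 2, Var(x̄₁−x̄₂) = σ²(1/n₁ + 1/(k·n₁)) = σ²·(k+1)/(k·n₁).
So n₁ = (1 + 1/k)·((z_{α/2} + z_β)/d)² = 1.500 × (2.802/0.38)².
n₁ = 1.500 × 54.37 = 81.6.
Round up: n₁ = 82, giving n₂ = 2 × 82 = 164.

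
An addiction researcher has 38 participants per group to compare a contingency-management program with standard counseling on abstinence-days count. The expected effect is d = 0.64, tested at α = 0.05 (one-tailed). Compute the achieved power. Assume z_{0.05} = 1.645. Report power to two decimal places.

power ≈ 0.87

For two equal groups, power = Φ(d·√(n/2) − z_{α}).
d·√(n/2) = 0.64 × √(38/2) = 0.64 × 4.359 = 2.790.
z_β = 2.790 − 1.645 = 1.145.
Power = Φ(1.145) = 0.874.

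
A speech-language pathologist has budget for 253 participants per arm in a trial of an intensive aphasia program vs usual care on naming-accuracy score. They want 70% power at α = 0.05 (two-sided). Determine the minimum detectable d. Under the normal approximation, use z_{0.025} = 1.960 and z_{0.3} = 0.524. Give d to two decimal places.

d_min ≈ 0.22

For two independent groups of n = 253 each: d_min = (z_{α/2} + z_β)·√(2/n).
z-sum = 1.960 + 0.524 = 2.484.
d_min = 2.484 × √(2/253) = 2.484 × 0.0889 = 0.221.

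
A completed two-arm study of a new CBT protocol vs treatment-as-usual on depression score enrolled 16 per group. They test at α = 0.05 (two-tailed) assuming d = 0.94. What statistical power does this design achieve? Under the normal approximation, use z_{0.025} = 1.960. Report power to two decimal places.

For two equal groups, power = Φ(d·√(n/2) − z_{α/2}).
d·√(n/2) = 0.94 × √(16/2) = 0.94 × 2.828 = 2.659.
z_β = 2.659 − 1.960 = 0.699.
Power = Φ(0.699) = 0.758.

power ≈ 0.76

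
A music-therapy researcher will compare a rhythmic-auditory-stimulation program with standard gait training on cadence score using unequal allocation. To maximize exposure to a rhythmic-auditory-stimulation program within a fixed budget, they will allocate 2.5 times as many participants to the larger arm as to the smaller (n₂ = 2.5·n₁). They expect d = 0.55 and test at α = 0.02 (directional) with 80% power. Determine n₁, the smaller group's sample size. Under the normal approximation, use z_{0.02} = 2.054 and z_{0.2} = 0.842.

n₁ = 39

With allocation ratio k = n₂/n₁ = 2.5, Var(x̄₁−x̄₂) = σ²(1/n₁ + 1/(k·n₁)) = σ²·(k+1)/(k·n₁).
So n₁ = (1 + 1/k)·((z_{α} + z_β)/d)² = 1.400 × (2.896/0.55)².
n₁ = 1.400 × 27.73 = 38.8.
Round up: n₁ = 39, giving n₂ = ⌈2.5 × 39⌉ = ⌈97.5⌉ = 98.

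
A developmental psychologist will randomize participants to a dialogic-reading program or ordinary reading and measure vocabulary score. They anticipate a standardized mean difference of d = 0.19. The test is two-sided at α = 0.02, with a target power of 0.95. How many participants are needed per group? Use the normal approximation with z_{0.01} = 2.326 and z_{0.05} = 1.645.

n = 874 per group

For two independent groups with equal n: n = 2·((z_{α/2} + z_β) / d)².
z_{α/2} + z_β = 2.326 + 1.645 = 3.971.
n = 2 × (3.971 / 0.19)² = 2 × 20.900² = 2 × 436.81 = 873.6.
Round up to the next whole participant.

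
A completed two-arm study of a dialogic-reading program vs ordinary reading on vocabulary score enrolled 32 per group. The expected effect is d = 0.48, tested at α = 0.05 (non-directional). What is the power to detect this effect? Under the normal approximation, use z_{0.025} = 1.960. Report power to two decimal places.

power ≈ 0.48

For two equal groups, power = Φ(d·√(n/2) − z_{α/2}).
d·√(n/2) = 0.48 × √(32/2) = 0.48 × 4.000 = 1.920.
z_β = 1.920 − 1.960 = -0.040.
Power = Φ(-0.040) = 0.484.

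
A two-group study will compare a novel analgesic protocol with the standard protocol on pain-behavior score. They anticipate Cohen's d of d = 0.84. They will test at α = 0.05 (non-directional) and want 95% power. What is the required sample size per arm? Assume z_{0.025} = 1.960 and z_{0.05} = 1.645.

For two independent groups with equal n: n = 2·((z_{α/2} + z_β) / d)².
z_{α/2} + z_β = 1.960 + 1.645 = 3.605.
n = 2 × (3.605 / 0.84)² = 2 × 4.292² = 2 × 18.42 = 36.8.
Round up to the next whole participant.

n = 37 per group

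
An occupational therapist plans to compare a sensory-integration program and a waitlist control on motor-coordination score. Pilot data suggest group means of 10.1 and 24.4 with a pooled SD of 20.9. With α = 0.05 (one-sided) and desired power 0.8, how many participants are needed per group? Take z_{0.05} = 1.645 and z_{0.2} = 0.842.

Cohen's d = |M₁ − M₂| / SD_pooled = |10.1 − 24.4| / 20.9 = 14.3 / 20.9 = 0.684.
For two independent groups with equal n: n = 2·((z_{α} + z_β) / d)².
z_{α} + z_β = 1.645 + 0.842 = 2.487.
n = 2 × (2.487 / 0.684)² = 2 × 3.636² = 2 × 13.22 = 26.4.
Round up to the next whole participant.

n = 27 per group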